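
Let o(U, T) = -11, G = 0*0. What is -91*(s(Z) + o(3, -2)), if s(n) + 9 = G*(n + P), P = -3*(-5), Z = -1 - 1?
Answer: 1820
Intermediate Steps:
Z = -2
P = 15
G = 0
s(n) = -9 (s(n) = -9 + 0*(n + 15) = -9 + 0*(15 + n) = -9 + 0 = -9)
-91*(s(Z) + o(3, -2)) = -91*(-9 - 11) = -91*(-20) = 1820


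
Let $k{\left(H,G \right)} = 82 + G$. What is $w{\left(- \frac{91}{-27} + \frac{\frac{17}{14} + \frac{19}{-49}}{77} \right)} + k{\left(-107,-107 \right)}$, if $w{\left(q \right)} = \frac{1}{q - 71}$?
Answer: $- \frac{344623967}{13776809} \approx -25.015$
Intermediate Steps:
$w{\left(q \right)} = \frac{1}{-71 + q}$
$w{\left(- \frac{91}{-27} + \frac{\frac{17}{14} + \frac{19}{-49}}{77} \right)} + k{\left(-107,-107 \right)} = \frac{1}{-71 + \left(- \frac{91}{-27} + \frac{\frac{17}{14} + \frac{19}{-49}}{77}\right)} + \left(82 - 107\right) = \frac{1}{-71 + \left(\left(-91\right) \left(- \frac{1}{27}\right) + \left(17 \cdot \frac{1}{14} + 19 \left(- \frac{1}{49}\right)\right) \frac{1}{77}\right)} - 25 = \frac{1}{-71 + \left(\frac{91}{27} + \left(\frac{17}{14} - \frac{19}{49}\right) \frac{1}{77}\right)} - 25 = \frac{1}{-71 + \left(\frac{91}{27} + \frac{81}{98} \cdot \frac{1}{77}\right)} - 25 = \frac{1}{-71 + \left(\frac{91}{27} + \frac{81}{7546}\right)} - 25 = \frac{1}{-71 + \frac{688873}{203742}} - 25 = \frac{1}{- \frac{13776809}{203742}} - 25 = - \frac{203742}{13776809} - 25 = - \frac{344623967}{13776809}$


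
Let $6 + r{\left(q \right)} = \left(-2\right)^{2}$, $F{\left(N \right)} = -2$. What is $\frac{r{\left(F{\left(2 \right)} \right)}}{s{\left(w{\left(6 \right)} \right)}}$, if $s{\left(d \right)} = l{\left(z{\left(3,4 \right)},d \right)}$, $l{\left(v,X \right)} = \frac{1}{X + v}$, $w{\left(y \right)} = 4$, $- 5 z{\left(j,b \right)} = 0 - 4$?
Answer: $- \frac{48}{5} \approx -9.6$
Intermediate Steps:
$z{\left(j,b \right)} = \frac{4}{5}$ ($z{\left(j,b \right)} = - \frac{0 - 4}{5} = \left(- \frac{1}{5}\right) \left(-4\right) = \frac{4}{5}$)
$r{\left(q \right)} = -2$ ($r{\left(q \right)} = -6 + \left(-2\right)^{2} = -6 + 4 = -2$)
$s{\left(d \right)} = \frac{1}{\frac{4}{5} + d}$ ($s{\left(d \right)} = \frac{1}{d + \frac{4}{5}} = \frac{1}{\frac{4}{5} + d}$)
$\frac{r{\left(F{\left(2 \right)} \right)}}{s{\left(w{\left(6 \right)} \right)}} = - \frac{2}{5 \frac{1}{4 + 5 \cdot 4}} = - \frac{2}{5 \frac{1}{4 + 20}} = - \frac{2}{5 \cdot \frac{1}{24}} = - \frac{2}{\frac{5}{24}} = \left(-2\right) \frac{24}{5} = - \frac{48}{5}$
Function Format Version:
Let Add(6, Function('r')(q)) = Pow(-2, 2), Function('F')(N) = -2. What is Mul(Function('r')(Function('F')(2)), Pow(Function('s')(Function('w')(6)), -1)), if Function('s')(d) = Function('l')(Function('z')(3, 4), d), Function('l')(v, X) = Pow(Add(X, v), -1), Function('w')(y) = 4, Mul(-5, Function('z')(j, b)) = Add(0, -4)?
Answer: Rational(-48, 5) ≈ -9.6000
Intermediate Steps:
Function('z')(j, b) = Rational(4, 5) (Function('z')(j, b) = Mul(Rational(-1, 5), Add(0, -4)) = Mul(Rational(-1, 5), -4) = Rational(4, 5))
Function('r')(q) = -2 (Function('r')(q) = Add(-6, Pow(-2, 2)) = Add(-6, 4) = -2)
Function('s')(d) = Pow(Add(Rational(4, 5), d), -1) (Function('s')(d) = Pow(Add(d, Rational(4, 5)), -1) = Pow(Add(Rational(4, 5), d), -1))
Mul(Function('r')(Function('F')(2)), Pow(Function('s')(Function('w')(6)), -1)) = Mul(-2, Pow(Mul(5, Pow(Add(4, Mul(5, 4)), -1)), -1)) = Mul(-2, Pow(Mul(5, Pow(Add(4, 20), -1)), -1)) = Mul(-2, Pow(Mul(5, Pow(24, -1)), -1)) = Mul(-2, Pow(Mul(5, Rational(1, 24)), -1)) = Mul(-2, Pow(Rational(5, 24), -1)) = Mul(-2, Rational(24, 5)) = Rational(-48, 5)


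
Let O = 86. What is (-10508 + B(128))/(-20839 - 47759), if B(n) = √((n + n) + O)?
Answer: 142/927 - √38/22866 ≈ 0.15291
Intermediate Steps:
B(n) = √(86 + 2*n) (B(n) = √((n + n) + 86) = √(2*n + 86) = √(86 + 2*n))
(-10508 + B(128))/(-20839 - 47759) = (-10508 + √(86 + 2*128))/(-20839 - 47759) = (-10508 + √(86 + 256))/(-68598) = (-10508 + √342)*(-1/68598) = (-10508 + 3*√38)*(-1/68598) = 142/927 - √38/22866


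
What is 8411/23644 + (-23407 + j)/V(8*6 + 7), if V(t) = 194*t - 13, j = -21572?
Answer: -973847449/251974108 ≈ -3.8649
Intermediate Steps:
V(t) = -13 + 194*t
8411/23644 + (-23407 + j)/V(8*6 + 7) = 8411/23644 + (-23407 - 21572)/(-13 + 194*(8*6 + 7)) = 8411*(1/23644) - 44979/(-13 + 194*(48 + 7)) = 8411/23644 - 44979/(-13 + 194*55) = 8411/23644 - 44979/(-13 + 10670) = 8411/23644 - 44979/10657 = -973847449/251974108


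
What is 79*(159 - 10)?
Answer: 11771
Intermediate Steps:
79*(159 - 10) = 79*149 = 11771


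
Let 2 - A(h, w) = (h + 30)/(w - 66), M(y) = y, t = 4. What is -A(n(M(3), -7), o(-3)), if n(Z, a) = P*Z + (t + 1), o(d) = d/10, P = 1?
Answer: -1706/663 ≈ -2.5732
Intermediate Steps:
o(d) = d/10 (o(d) = d*(⅒) = d/10)
n(Z, a) = 5 + Z (n(Z, a) = 1*Z + (4 + 1) = Z + 5 = 5 + Z)
A(h, w) = 2 - (30 + h)/(-66 + w) (A(h, w) = 2 - (h + 30)/(w - 66) = 2 - (30 + h)/(-66 + w))
-A(n(M(3), -7), o(-3)) = -(-162 - (5 + 3) + 2*((⅒)*(-3)))/(-66 + (⅒)*(-3)) = -(-162 - 1*8 + 2*(-3/10))/(-66 - 3/10) = -(-162 - 8 - ⅗)/(-663/10) = -(-10)*(-853)/(663*5) = -1*1706/663 = -1706/663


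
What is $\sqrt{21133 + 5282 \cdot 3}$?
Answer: $\sqrt{36979} \approx 192.3$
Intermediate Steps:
$\sqrt{21133 + 5282 \cdot 3} = \sqrt{21133 + 15846} = \sqrt{36979}$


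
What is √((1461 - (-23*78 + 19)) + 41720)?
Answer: 2*√11239 ≈ 212.03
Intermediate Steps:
√((1461 - (-23*78 + 19)) + 41720) = √((1461 - (-1794 + 19)) + 41720) = √((1461 - 1*(-1775)) + 41720) = √((1461 + 1775) + 41720) = √(3236 + 41720) = √44956 = 2*√11239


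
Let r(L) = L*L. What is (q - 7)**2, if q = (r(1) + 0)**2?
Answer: 36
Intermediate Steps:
r(L) = L**2
q = 1 (q = (1**2 + 0)**2 = (1 + 0)**2 = 1**2 = 1)
(q - 7)**2 = (1 - 7)**2 = (-6)**2 = 36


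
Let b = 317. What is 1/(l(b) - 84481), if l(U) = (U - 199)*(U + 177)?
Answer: -1/26189 ≈ -3.8184e-5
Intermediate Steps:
l(U) = (-199 + U)*(177 + U)
1/(l(b) - 84481) = 1/((-35223 + 317² - 22*317) - 84481) = 1/((-35223 + 100489 - 6974) - 84481) = 1/(58292 - 84481) = 1/(-26189) = -1/26189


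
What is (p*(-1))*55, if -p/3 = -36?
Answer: -5940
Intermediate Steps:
p = 108 (p = -3*(-36) = 108)
(p*(-1))*55 = (108*(-1))*55 = -108*55 = -5940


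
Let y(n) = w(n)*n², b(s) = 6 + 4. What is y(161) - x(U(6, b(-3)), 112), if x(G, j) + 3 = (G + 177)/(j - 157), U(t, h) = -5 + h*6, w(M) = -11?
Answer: -12830528/45 ≈ -2.8512e+5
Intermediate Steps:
b(s) = 10
U(t, h) = -5 + 6*h
y(n) = -11*n²
x(G, j) = -3 + (177 + G)/(-157 + j) (x(G, j) = -3 + (G + 177)/(j - 157) = -3 + (177 + G)/(-157 + j))
y(161) - x(U(6, b(-3)), 112) = -11*161² - (648 + (-5 + 6*10) - 3*112)/(-157 + 112) = -11*25921 - (648 + (-5 + 60) - 336)/(-45) = -285131 - (-1)*(648 + 55 - 336)/45 = -285131 - (-1)*367/45 = -285131 - 1*(-367/45) = -285131 + 367/45 = -12830528/45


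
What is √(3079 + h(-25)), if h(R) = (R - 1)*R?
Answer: √3729 ≈ 61.066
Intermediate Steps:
h(R) = R*(-1 + R) (h(R) = (-1 + R)*R = R*(-1 + R))
√(3079 + h(-25)) = √(3079 - 25*(-1 - 25)) = √(3079 - 25*(-26)) = √(3079 + 650) = √3729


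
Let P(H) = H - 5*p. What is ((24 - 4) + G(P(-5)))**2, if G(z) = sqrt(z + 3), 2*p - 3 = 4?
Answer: (40 + I*sqrt(78))**2/4 ≈ 380.5 + 176.64*I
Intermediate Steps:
p = 7/2 (p = 3/2 + (1/2)*4 = 3/2 + 2 = 7/2 ≈ 3.5000)
P(H) = -35/2 + H (P(H) = H - 5*7/2 = H - 35/2 = -35/2 + H)
G(z) = sqrt(3 + z)
((24 - 4) + G(P(-5)))**2 = ((24 - 4) + sqrt(3 + (-35/2 - 5)))**2 = (20 + sqrt(3 - 45/2))**2 = (20 + sqrt(-39/2))**2 = (20 + I*sqrt(78)/2)**2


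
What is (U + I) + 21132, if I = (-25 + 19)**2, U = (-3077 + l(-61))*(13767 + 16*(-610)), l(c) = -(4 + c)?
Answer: -12079972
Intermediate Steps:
l(c) = -4 - c
U = -12101140 (U = (-3077 + (-4 - 1*(-61)))*(13767 + 16*(-610)) = (-3077 + (-4 + 61))*(13767 - 9760) = (-3077 + 57)*4007 = -3020*4007 = -12101140)
I = 36 (I = (-6)**2 = 36)
(U + I) + 21132 = (-12101140 + 36) + 21132 = -12101104 + 21132 = -12079972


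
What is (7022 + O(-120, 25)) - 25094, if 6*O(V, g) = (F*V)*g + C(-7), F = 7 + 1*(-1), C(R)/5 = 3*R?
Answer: -42179/2 ≈ -21090.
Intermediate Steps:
C(R) = 15*R (C(R) = 5*(3*R) = 15*R)
F = 6 (F = 7 - 1 = 6)
O(V, g) = -35/2 + V*g (O(V, g) = ((6*V)*g + 15*(-7))/6 = (6*V*g - 105)/6 = (-105 + 6*V*g)/6 = -35/2 + V*g)
(7022 + O(-120, 25)) - 25094 = (7022 + (-35/2 - 120*25)) - 25094 = (7022 + (-35/2 - 3000)) - 25094 = (7022 - 6035/2) - 25094 = 8009/2 - 25094 = -42179/2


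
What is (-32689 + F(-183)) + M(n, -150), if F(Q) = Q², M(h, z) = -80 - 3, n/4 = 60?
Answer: 717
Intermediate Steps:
n = 240 (n = 4*60 = 240)
M(h, z) = -83
(-32689 + F(-183)) + M(n, -150) = (-32689 + (-183)²) - 83 = (-32689 + 33489) - 83 = 800 - 83 = 717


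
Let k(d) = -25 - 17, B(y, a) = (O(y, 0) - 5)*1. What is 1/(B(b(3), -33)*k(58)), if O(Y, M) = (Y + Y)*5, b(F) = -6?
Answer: 1/2730 ≈ 0.00036630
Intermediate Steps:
O(Y, M) = 10*Y (O(Y, M) = (2*Y)*5 = 10*Y)
B(y, a) = -5 + 10*y (B(y, a) = (10*y - 5)*1 = (-5 + 10*y)*1 = -5 + 10*y)
k(d) = -42
1/(B(b(3), -33)*k(58)) = 1/((-5 + 10*(-6))*(-42)) = -1/42/(-5 - 60) = -1/42/(-65) = -1/65*(-1/42) = 1/2730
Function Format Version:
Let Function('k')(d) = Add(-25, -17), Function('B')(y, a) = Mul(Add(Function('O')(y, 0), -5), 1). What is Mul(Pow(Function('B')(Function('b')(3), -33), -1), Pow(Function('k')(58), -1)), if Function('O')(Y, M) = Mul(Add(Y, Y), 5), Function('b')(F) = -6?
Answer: Rational(1, 2730) ≈ 0.00036630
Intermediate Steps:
Function('O')(Y, M) = Mul(10, Y) (Function('O')(Y, M) = Mul(Mul(2, Y), 5) = Mul(10, Y))
Function('B')(y, a) = Add(-5, Mul(10, y)) (Function('B')(y, a) = Mul(Add(Mul(10, y), -5), 1) = Mul(Add(-5, Mul(10, y)), 1) = Add(-5, Mul(10, y)))
Function('k')(d) = -42
Mul(Pow(Function('B')(Function('b')(3), -33), -1), Pow(Function('k')(58), -1)) = Mul(Pow(Add(-5, Mul(10, -6)), -1), Pow(-42, -1)) = Mul(Pow(Add(-5, -60), -1), Rational(-1, 42)) = Mul(Pow(-65, -1), Rational(-1, 42)) = Mul(Rational(-1, 65), Rational(-1, 42)) = Rational(1, 2730)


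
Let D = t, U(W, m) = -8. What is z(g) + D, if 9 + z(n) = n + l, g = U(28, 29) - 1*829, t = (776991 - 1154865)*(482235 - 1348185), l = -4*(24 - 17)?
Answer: 327219989426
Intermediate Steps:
l = -28 (l = -4*7 = -28)
t = 327219990300 (t = -377874*(-865950) = 327219990300)
g = -837 (g = -8 - 1*829 = -8 - 829 = -837)
D = 327219990300
z(n) = -37 + n (z(n) = -9 + (n - 28) = -9 + (-28 + n) = -37 + n)
z(g) + D = (-37 - 837) + 327219990300 = -874 + 327219990300 = 327219989426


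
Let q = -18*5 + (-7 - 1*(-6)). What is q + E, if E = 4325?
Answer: 4234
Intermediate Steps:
q = -91 (q = -90 + (-7 + 6) = -90 - 1 = -91)
q + E = -91 + 4325 = 4234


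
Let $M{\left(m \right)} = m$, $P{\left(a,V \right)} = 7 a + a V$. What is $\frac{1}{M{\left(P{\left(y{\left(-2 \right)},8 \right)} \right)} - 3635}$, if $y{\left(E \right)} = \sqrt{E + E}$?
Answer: $- \frac{727}{2642825} - \frac{6 i}{2642825} \approx -0.00027508 - 2.2703 \cdot 10^{-6} i$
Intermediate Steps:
$y{\left(E \right)} = \sqrt{2} \sqrt{E}$ ($y{\left(E \right)} = \sqrt{2 E} = \sqrt{2} \sqrt{E}$)
$P{\left(a,V \right)} = 7 a + V a$
$\frac{1}{M{\left(P{\left(y{\left(-2 \right)},8 \right)} \right)} - 3635} = \frac{1}{\sqrt{2} \sqrt{-2} \left(7 + 8\right) - 3635} = \frac{1}{\sqrt{2} i \sqrt{2} \cdot 15 - 3635} = \frac{1}{2 i 15 - 3635} = \frac{1}{30 i - 3635} = \frac{1}{-3635 + 30 i} = \frac{-3635 - 30 i}{13214125}$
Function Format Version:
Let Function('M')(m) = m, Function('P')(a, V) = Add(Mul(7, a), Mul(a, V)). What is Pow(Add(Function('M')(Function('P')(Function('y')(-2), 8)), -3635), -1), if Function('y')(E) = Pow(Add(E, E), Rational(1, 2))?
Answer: Add(Rational(-727, 2642825), Mul(Rational(-6, 2642825), I)) ≈ Add(-0.00027508, Mul(-2.2703e-6, I))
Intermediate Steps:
Function('y')(E) = Mul(Pow(2, Rational(1, 2)), Pow(E, Rational(1, 2))) (Function('y')(E) = Pow(Mul(2, E), Rational(1, 2)) = Mul(Pow(2, Rational(1, 2)), Pow(E, Rational(1, 2))))
Function('P')(a, V) = Add(Mul(7, a), Mul(V, a))
Pow(Add(Function('M')(Function('P')(Function('y')(-2), 8)), -3635), -1) = Pow(Add(Mul(Mul(Pow(2, Rational(1, 2)), Pow(-2, Rational(1, 2))), Add(7, 8)), -3635), -1) = Pow(Add(Mul(Mul(Pow(2, Rational(1, 2)), Mul(I, Pow(2, Rational(1, 2)))), 15), -3635), -1) = Pow(Add(Mul(Mul(2, I), 15), -3635), -1) = Pow(Add(Mul(30, I), -3635), -1) = Pow(Add(-3635, Mul(30, I)), -1) = Mul(Rational(1, 13214125), Add(-3635, Mul(-30, I)))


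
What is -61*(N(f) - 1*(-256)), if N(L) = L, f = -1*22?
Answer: -14274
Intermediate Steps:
f = -22
-61*(N(f) - 1*(-256)) = -61*(-22 - 1*(-256)) = -61*(-22 + 256) = -61*234 = -14274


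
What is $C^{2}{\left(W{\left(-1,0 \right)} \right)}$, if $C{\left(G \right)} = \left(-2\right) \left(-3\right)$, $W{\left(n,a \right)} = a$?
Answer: $36$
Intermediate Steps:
$C{\left(G \right)} = 6$
$C^{2}{\left(W{\left(-1,0 \right)} \right)} = 6^{2} = 36$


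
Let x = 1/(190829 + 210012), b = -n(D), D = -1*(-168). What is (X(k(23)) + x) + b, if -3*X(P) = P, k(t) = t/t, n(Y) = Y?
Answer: -202424702/1202523 ≈ -168.33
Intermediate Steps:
D = 168
k(t) = 1
X(P) = -P/3
b = -168 (b = -1*168 = -168)
x = 1/400841 ≈ 2.4948e-6
(X(k(23)) + x) + b = (-⅓*1 + 1/400841) - 168 = (-⅓ + 1/400841) - 168 = -400838/1202523 - 168 = -202424702/1202523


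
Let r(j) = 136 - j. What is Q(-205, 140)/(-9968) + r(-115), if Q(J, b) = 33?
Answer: 2501935/9968 ≈ 251.00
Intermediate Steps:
Q(-205, 140)/(-9968) + r(-115) = 33/(-9968) + (136 - 1*(-115)) = 33*(-1/9968) + (136 + 115) = -33/9968 + 251 = 2501935/9968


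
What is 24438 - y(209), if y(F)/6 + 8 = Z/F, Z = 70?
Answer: 5117154/209 ≈ 24484.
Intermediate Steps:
y(F) = -48 + 420/F (y(F) = -48 + 6*(70/F) = -48 + 420/F)
24438 - y(209) = 24438 - (-48 + 420/209) = 24438 - 1*(-9612/209) = 24438 + 9612/209 = 5117154/209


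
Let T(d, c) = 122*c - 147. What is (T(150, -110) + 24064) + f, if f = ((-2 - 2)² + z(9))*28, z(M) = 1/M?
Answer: 98533/9 ≈ 10948.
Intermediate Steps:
T(d, c) = -147 + 122*c
z(M) = 1/M
f = 4060/9 (f = ((-2 - 2)² + 1/9)*28 = ((-4)² + ⅑)*28 = (16 + ⅑)*28 = (145/9)*28 = 4060/9 ≈ 451.11)
(T(150, -110) + 24064) + f = ((-147 + 122*(-110)) + 24064) + 4060/9 = ((-147 - 13420) + 24064) + 4060/9 = (-13567 + 24064) + 4060/9 = 10497 + 4060/9 = 98533/9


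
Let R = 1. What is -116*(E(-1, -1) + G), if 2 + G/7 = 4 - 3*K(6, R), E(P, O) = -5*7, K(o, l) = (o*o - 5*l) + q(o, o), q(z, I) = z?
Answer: 92568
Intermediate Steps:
K(o, l) = o + o² - 5*l (K(o, l) = (o*o - 5*l) + o = (o² - 5*l) + o = o + o² - 5*l)
E(P, O) = -35
G = -763 (G = -14 + 7*(4 - 3*(6 + 6² - 5*1)) = -14 + 7*(4 - 3*(6 + 36 - 5)) = -14 + 7*(4 - 3*37) = -14 + 7*(4 - 111) = -14 + 7*(-107) = -14 - 749 = -763)
-116*(E(-1, -1) + G) = -116*(-35 - 763) = -116*(-798) = 92568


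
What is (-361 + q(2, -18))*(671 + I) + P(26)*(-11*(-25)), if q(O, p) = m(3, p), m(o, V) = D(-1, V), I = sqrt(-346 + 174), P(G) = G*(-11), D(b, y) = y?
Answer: -332959 - 758*I*sqrt(43) ≈ -3.3296e+5 - 4970.5*I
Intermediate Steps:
P(G) = -11*G
I = 2*I*sqrt(43) (I = sqrt(-172) = 2*I*sqrt(43) ≈ 13.115*I)
m(o, V) = V
q(O, p) = p
(-361 + q(2, -18))*(671 + I) + P(26)*(-11*(-25)) = (-361 - 18)*(671 + 2*I*sqrt(43)) + (-11*26)*(-11*(-25)) = -379*(671 + 2*I*sqrt(43)) - 286*275 = (-254309 - 758*I*sqrt(43)) - 78650 = -332959 - 758*I*sqrt(43)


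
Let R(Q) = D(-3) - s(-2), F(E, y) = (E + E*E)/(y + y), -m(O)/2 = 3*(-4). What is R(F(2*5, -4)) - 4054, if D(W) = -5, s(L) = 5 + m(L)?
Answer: -4088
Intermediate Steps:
m(O) = 24 (m(O) = -6*(-4) = -2*(-12) = 24)
s(L) = 29 (s(L) = 5 + 24 = 29)
F(E, y) = (E + E²)/(2*y) (F(E, y) = (E + E²)/((2*y)) = (E + E²)*(1/(2*y)) = (E + E²)/(2*y))
R(Q) = -34 (R(Q) = -5 - 1*29 = -5 - 29 = -34)
R(F(2*5, -4)) - 4054 = -34 - 4054 = -4088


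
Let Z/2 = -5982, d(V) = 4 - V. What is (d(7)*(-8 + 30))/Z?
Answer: 11/1994 ≈ 0.0055166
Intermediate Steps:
Z = -11964 (Z = 2*(-5982) = -11964)
(d(7)*(-8 + 30))/Z = ((4 - 1*7)*(-8 + 30))/(-11964) = ((4 - 7)*22)*(-1/11964) = -3*22*(-1/11964) = -66*(-1/11964) = 11/1994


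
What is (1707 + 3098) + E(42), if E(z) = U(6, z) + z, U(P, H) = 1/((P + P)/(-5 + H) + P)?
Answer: 1134235/234 ≈ 4847.2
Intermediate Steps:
U(P, H) = 1/(P + 2*P/(-5 + H)) (U(P, H) = 1/((2*P)/(-5 + H) + P) = 1/(2*P/(-5 + H) + P) = 1/(P + 2*P/(-5 + H)))
E(z) = z + (-5 + z)/(6*(-3 + z)) (E(z) = (-5 + z)/(6*(-3 + z)) + z = z + (-5 + z)/(6*(-3 + z)))
(1707 + 3098) + E(42) = (1707 + 3098) + (-5 + 42 + 6*42*(-3 + 42))/(6*(-3 + 42)) = 4805 + (⅙)*(-5 + 42 + 6*42*39)/39 = 4805 + (⅙)*(1/39)*(-5 + 42 + 9828) = 4805 + (⅙)*(1/39)*9865 = 4805 + 9865/234 = 1134235/234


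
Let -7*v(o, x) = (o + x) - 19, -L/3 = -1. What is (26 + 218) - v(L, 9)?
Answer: 243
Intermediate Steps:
L = 3 (L = -3*(-1) = 3)
v(o, x) = 19/7 - o/7 - x/7 (v(o, x) = -((o + x) - 19)/7 = -(-19 + o + x)/7 = 19/7 - o/7 - x/7)
(26 + 218) - v(L, 9) = (26 + 218) - (19/7 - 1/7*3 - 1/7*9) = 244 - (19/7 - 3/7 - 9/7) = 244 - 1*1 = 244 - 1 = 243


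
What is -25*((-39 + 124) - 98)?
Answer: 325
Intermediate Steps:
-25*((-39 + 124) - 98) = -25*(85 - 98) = -25*(-13) = 325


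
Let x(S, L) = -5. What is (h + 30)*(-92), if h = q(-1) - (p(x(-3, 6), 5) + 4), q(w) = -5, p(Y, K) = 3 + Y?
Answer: -2116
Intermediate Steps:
h = -7 (h = -5 - ((3 - 5) + 4) = -5 - (-2 + 4) = -5 - 1*2 = -5 - 2 = -7)
(h + 30)*(-92) = (-7 + 30)*(-92) = 23*(-92) = -2116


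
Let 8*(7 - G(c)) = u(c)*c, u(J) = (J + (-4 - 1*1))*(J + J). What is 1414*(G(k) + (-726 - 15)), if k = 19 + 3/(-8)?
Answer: -2773660687/1024 ≈ -2.7087e+6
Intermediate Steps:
k = 149/8 (k = 19 + 3*(-⅛) = 19 - 3/8 = 149/8 ≈ 18.625)
u(J) = 2*J*(-5 + J) (u(J) = (J + (-4 - 1))*(2*J) = (J - 5)*(2*J) = (-5 + J)*(2*J) = 2*J*(-5 + J))
G(c) = 7 - c²*(-5 + c)/4 (G(c) = 7 - 2*c*(-5 + c)*c/8 = 7 - c²*(-5 + c)/4)
1414*(G(k) + (-726 - 15)) = 1414*((7 + (149/8)²*(5 - 1*149/8)/4) + (-726 - 15)) = 1414*((7 + (¼)*(22201/64)*(5 - 149/8)) - 741) = 1414*((7 + (¼)*(22201/64)*(-109/8)) - 741) = 1414*((7 - 2419909/2048) - 741) = 1414*(-2405573/2048 - 741) = 1414*(-3923141/2048) = -2773660687/1024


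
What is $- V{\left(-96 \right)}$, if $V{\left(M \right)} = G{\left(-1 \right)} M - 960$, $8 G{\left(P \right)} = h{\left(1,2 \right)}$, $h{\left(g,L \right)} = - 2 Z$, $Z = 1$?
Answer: $936$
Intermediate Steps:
$h{\left(g,L \right)} = -2$ ($h{\left(g,L \right)} = \left(-2\right) 1 = -2$)
$G{\left(P \right)} = - \frac{1}{4}$ ($G{\left(P \right)} = \frac{1}{8} \left(-2\right) = - \frac{1}{4}$)
$V{\left(M \right)} = -960 - \frac{M}{4}$ ($V{\left(M \right)} = - \frac{M}{4} - 960 = -960 - \frac{M}{4}$)
$- V{\left(-96 \right)} = - (-960 - -24) = - (-960 + 24) = \left(-1\right) \left(-936\right) = 936$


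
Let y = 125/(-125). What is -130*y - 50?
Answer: 80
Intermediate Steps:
y = -1 (y = 125*(-1/125) = -1)
-130*y - 50 = -130*(-1) - 50 = 130 - 50 = 80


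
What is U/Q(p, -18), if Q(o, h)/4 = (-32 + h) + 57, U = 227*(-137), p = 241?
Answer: -31099/28 ≈ -1110.7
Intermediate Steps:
U = -31099
Q(o, h) = 100 + 4*h (Q(o, h) = 4*((-32 + h) + 57) = 4*(25 + h) = 100 + 4*h)
U/Q(p, -18) = -31099/(100 + 4*(-18)) = -31099/(100 - 72) = -31099/28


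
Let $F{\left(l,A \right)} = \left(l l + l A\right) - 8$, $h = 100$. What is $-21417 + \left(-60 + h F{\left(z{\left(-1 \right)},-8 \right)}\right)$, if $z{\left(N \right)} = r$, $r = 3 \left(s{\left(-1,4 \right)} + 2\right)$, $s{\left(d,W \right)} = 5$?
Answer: $5023$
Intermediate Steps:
$r = 21$ ($r = 3 \left(5 + 2\right) = 3 \cdot 7 = 21$)
$z{\left(N \right)} = 21$
$F{\left(l,A \right)} = -8 + l^{2} + A l$ ($F{\left(l,A \right)} = \left(l^{2} + A l\right) - 8 = -8 + l^{2} + A l$)
$-21417 + \left(-60 + h F{\left(z{\left(-1 \right)},-8 \right)}\right) = -21417 - \left(60 - 100 \left(-8 + 21^{2} - 168\right)\right) = -21417 - \left(60 - 100 \left(-8 + 441 - 168\right)\right) = -21417 + \left(-60 + 100 \cdot 265\right) = -21417 + \left(-60 + 26500\right) = -21417 + 26440 = 5023$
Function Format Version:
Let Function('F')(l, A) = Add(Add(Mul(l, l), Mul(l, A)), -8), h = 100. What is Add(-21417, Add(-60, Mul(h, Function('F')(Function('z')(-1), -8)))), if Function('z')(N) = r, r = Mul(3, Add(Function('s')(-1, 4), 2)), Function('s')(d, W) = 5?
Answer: 5023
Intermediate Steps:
r = 21 (r = Mul(3, Add(5, 2)) = Mul(3, 7) = 21)
Function('z')(N) = 21
Function('F')(l, A) = Add(-8, Pow(l, 2), Mul(A, l)) (Function('F')(l, A) = Add(Add(Pow(l, 2), Mul(A, l)), -8) = Add(-8, Pow(l, 2), Mul(A, l)))
Add(-21417, Add(-60, Mul(h, Function('F')(Function('z')(-1), -8)))) = Add(-21417, Add(-60, Mul(100, Add(-8, Pow(21, 2), Mul(-8, 21))))) = Add(-21417, Add(-60, Mul(100, Add(-8, 441, -168)))) = Add(-21417, Add(-60, Mul(100, 265))) = Add(-21417, Add(-60, 26500)) = Add(-21417, 26440) = 5023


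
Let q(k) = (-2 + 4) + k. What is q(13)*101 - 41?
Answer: 1474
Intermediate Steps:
q(k) = 2 + k
q(13)*101 - 41 = (2 + 13)*101 - 41 = 15*101 - 41 = 1515 - 41 = 1474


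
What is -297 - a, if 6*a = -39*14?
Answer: -206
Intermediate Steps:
a = -91 (a = (-39*14)/6 = (⅙)*(-546) = -91)
-297 - a = -297 - 1*(-91) = -297 + 91 = -206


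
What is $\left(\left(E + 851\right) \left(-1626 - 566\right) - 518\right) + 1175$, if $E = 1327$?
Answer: $-4773519$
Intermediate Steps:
$\left(\left(E + 851\right) \left(-1626 - 566\right) - 518\right) + 1175 = \left(\left(1327 + 851\right) \left(-1626 - 566\right) - 518\right) + 1175 = \left(2178 \left(-2192\right) - 518\right) + 1175 = \left(-4774176 - 518\right) + 1175 = -4774694 + 1175 = -4773519$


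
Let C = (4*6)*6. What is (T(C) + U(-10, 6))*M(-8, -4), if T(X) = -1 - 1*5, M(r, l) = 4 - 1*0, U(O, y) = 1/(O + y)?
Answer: -25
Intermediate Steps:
M(r, l) = 4 (M(r, l) = 4 + 0 = 4)
C = 144 (C = 24*6 = 144)
T(X) = -6 (T(X) = -1 - 5 = -6)
(T(C) + U(-10, 6))*M(-8, -4) = (-6 + 1/(-10 + 6))*4 = (-6 + 1/(-4))*4 = (-6 - ¼)*4 = -25/4*4 = -25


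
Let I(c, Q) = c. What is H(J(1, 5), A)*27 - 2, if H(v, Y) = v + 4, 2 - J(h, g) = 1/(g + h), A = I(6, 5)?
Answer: 311/2 ≈ 155.50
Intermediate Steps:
A = 6
J(h, g) = 2 - 1/(g + h)
H(v, Y) = 4 + v
H(J(1, 5), A)*27 - 2 = (4 + (-1 + 2*5 + 2*1)/(5 + 1))*27 - 2 = (4 + (-1 + 10 + 2)/6)*27 - 2 = (4 + (⅙)*11)*27 - 2 = (4 + 11/6)*27 - 2 = (35/6)*27 - 2 = 315/2 - 2 = 311/2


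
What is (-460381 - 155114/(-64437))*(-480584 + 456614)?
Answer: 5043120615110/457 ≈ 1.1035e+10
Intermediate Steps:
(-460381 - 155114/(-64437))*(-480584 + 456614) = (-460381 - 155114*(-1/64437))*(-23970) = (-460381 + 155114/64437)*(-23970) = -29665415383/64437*(-23970) = 5043120615110/457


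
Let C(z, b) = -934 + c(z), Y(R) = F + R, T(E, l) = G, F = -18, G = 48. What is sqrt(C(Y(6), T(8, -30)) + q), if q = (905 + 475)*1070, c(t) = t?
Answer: sqrt(1475654) ≈ 1214.8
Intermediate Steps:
T(E, l) = 48
q = 1476600 (q = 1380*1070 = 1476600)
Y(R) = -18 + R
C(z, b) = -934 + z
sqrt(C(Y(6), T(8, -30)) + q) = sqrt((-934 + (-18 + 6)) + 1476600) = sqrt((-934 - 12) + 1476600) = sqrt(-946 + 1476600) = sqrt(1475654)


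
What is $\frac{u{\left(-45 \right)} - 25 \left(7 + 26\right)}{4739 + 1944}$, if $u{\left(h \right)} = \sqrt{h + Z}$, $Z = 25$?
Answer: $- \frac{825}{6683} + \frac{2 i \sqrt{5}}{6683} \approx -0.12345 + 0.00066918 i$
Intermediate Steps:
$u{\left(h \right)} = \sqrt{25 + h}$ ($u{\left(h \right)} = \sqrt{h + 25} = \sqrt{25 + h}$)
$\frac{u{\left(-45 \right)} - 25 \left(7 + 26\right)}{4739 + 1944} = \frac{\sqrt{25 - 45} - 25 \left(7 + 26\right)}{4739 + 1944} = \frac{\sqrt{-20} - 825}{6683} = \left(2 i \sqrt{5} - 825\right) \frac{1}{6683} = \left(-825 + 2 i \sqrt{5}\right) \frac{1}{6683} = - \frac{825}{6683} + \frac{2 i \sqrt{5}}{6683}$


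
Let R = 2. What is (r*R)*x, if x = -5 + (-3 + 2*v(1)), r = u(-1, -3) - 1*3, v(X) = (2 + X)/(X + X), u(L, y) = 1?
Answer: 20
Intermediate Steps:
v(X) = (2 + X)/(2*X) (v(X) = (2 + X)/((2*X)) = (2 + X)*(1/(2*X)) = (2 + X)/(2*X))
r = -2 (r = 1 - 1*3 = 1 - 3 = -2)
x = -5 (x = -5 + (-3 + 2*((½)*(2 + 1)/1)) = -5 + (-3 + 2*((½)*1*3)) = -5 + (-3 + 2*(3/2)) = -5 + (-3 + 3) = -5 + 0 = -5)
(r*R)*x = -2*2*(-5) = -4*(-5) = 20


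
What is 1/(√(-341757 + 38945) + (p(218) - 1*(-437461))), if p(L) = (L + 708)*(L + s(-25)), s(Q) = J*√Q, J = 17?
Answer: 1/(639329 + 78710*I + 2*I*√75703) ≈ 1.5405e-6 - 1.9098e-7*I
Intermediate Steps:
s(Q) = 17*√Q
p(L) = (708 + L)*(L + 85*I) (p(L) = (L + 708)*(L + 17*√(-25)) = (708 + L)*(L + 17*(5*I)) = (708 + L)*(L + 85*I))
1/(√(-341757 + 38945) + (p(218) - 1*(-437461))) = 1/(√(-341757 + 38945) + ((218² + 60180*I + 218*(708 + 85*I)) - 1*(-437461))) = 1/(√(-302812) + ((47524 + 60180*I + (154344 + 18530*I)) + 437461)) = 1/(2*I*√75703 + ((201868 + 78710*I) + 437461)) = 1/(2*I*√75703 + (639329 + 78710*I)) = 1/(639329 + 78710*I + 2*I*√75703)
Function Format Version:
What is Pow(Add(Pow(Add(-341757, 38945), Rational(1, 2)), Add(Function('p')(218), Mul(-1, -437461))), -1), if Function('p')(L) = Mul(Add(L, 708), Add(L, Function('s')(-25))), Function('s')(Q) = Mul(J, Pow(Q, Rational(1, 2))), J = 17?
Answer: Pow(Add(639329, Mul(78710, I), Mul(2, I, Pow(75703, Rational(1, 2)))), -1) ≈ Add(1.5405e-6, Mul(-1.9098e-7, I))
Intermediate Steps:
Function('s')(Q) = Mul(17, Pow(Q, Rational(1, 2)))
Function('p')(L) = Mul(Add(708, L), Add(L, Mul(85, I))) (Function('p')(L) = Mul(Add(L, 708), Add(L, Mul(17, Pow(-25, Rational(1, 2))))) = Mul(Add(708, L), Add(L, Mul(17, Mul(5, I)))) = Mul(Add(708, L), Add(L, Mul(85, I))))
Pow(Add(Pow(Add(-341757, 38945), Rational(1, 2)), Add(Function('p')(218), Mul(-1, -437461))), -1) = Pow(Add(Pow(Add(-341757, 38945), Rational(1, 2)), Add(Add(Pow(218, 2), Mul(60180, I), Mul(218, Add(708, Mul(85, I)))), Mul(-1, -437461))), -1) = Pow(Add(Pow(-302812, Rational(1, 2)), Add(Add(47524, Mul(60180, I), Add(154344, Mul(18530, I))), 437461)), -1) = Pow(Add(Mul(2, I, Pow(75703, Rational(1, 2))), Add(Add(201868, Mul(78710, I)), 437461)), -1) = Pow(Add(Mul(2, I, Pow(75703, Rational(1, 2))), Add(639329, Mul(78710, I))), -1) = Pow(Add(639329, Mul(78710, I), Mul(2, I, Pow(75703, Rational(1, 2)))), -1)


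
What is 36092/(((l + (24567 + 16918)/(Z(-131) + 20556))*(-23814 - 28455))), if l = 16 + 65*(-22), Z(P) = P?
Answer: 1108540/2266781949 ≈ 0.00048904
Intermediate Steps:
l = -1414 (l = 16 - 1430 = -1414)
36092/(((l + (24567 + 16918)/(Z(-131) + 20556))*(-23814 - 28455))) = 36092/(((-1414 + (24567 + 16918)/(-131 + 20556))*(-23814 - 28455))) = 36092/(((-1414 + 41485/20425)*(-52269))) = 36092/(((-1414 + 41485*(1/20425))*(-52269))) = 36092/(((-1414 + 8297/4085)*(-52269))) = 36092/((-5767893/4085*(-52269))) = 36092/(15867473643/215) = 36092*(215/15867473643) = 1108540/2266781949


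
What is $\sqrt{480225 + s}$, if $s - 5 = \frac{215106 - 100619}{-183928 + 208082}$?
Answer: $\frac{3 \sqrt{31130721623742}}{24154} \approx 692.99$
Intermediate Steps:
$s = \frac{235257}{24154}$ ($s = 5 + \frac{215106 - 100619}{-183928 + 208082} = 5 + \frac{114487}{24154} = \frac{235257}{24154} \approx 9.7399$)
$\sqrt{480225 + s} = \sqrt{480225 + \frac{235257}{24154}} = \sqrt{\frac{11599589907}{24154}} = \frac{3 \sqrt{31130721623742}}{24154}$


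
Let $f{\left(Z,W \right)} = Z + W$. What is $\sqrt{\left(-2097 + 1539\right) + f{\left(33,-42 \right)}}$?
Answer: $9 i \sqrt{7} \approx 23.812 i$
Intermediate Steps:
$f{\left(Z,W \right)} = W + Z$
$\sqrt{\left(-2097 + 1539\right) + f{\left(33,-42 \right)}} = \sqrt{\left(-2097 + 1539\right) + \left(-42 + 33\right)} = \sqrt{-558 - 9} = \sqrt{-567} = 9 i \sqrt{7}$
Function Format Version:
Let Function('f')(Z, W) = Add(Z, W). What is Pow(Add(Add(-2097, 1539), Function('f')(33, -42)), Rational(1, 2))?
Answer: Mul(9, I, Pow(7, Rational(1, 2))) ≈ Mul(23.812, I)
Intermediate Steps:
Function('f')(Z, W) = Add(W, Z)
Pow(Add(Add(-2097, 1539), Function('f')(33, -42)), Rational(1, 2)) = Pow(Add(Add(-2097, 1539), Add(-42, 33)), Rational(1, 2)) = Pow(Add(-558, -9), Rational(1, 2)) = Pow(-567, Rational(1, 2)) = Mul(9, I, Pow(7, Rational(1, 2)))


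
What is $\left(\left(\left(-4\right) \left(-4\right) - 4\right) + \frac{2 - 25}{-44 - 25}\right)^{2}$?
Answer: $\frac{1369}{9} \approx 152.11$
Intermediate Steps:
$\left(\left(\left(-4\right) \left(-4\right) - 4\right) + \frac{2 - 25}{-44 - 25}\right)^{2} = \left(\left(16 - 4\right) - \frac{23}{-69}\right)^{2} = \left(12 - - \frac{1}{3}\right)^{2} = \left(12 + \frac{1}{3}\right)^{2} = \left(\frac{37}{3}\right)^{2} = \frac{1369}{9}$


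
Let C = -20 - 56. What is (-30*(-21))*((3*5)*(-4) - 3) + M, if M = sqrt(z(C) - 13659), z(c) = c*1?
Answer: -39690 + I*sqrt(13735) ≈ -39690.0 + 117.2*I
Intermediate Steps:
C = -76
z(c) = c
M = I*sqrt(13735) (M = sqrt(-76 - 13659) = sqrt(-13735) = I*sqrt(13735) ≈ 117.2*I)
(-30*(-21))*((3*5)*(-4) - 3) + M = (-30*(-21))*((3*5)*(-4) - 3) + I*sqrt(13735) = 630*(15*(-4) - 3) + I*sqrt(13735) = 630*(-60 - 3) + I*sqrt(13735) = 630*(-63) + I*sqrt(13735) = -39690 + I*sqrt(13735)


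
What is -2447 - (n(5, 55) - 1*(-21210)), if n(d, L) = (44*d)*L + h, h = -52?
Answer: -35705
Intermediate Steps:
n(d, L) = -52 + 44*L*d (n(d, L) = (44*d)*L - 52 = 44*L*d - 52 = -52 + 44*L*d)
-2447 - (n(5, 55) - 1*(-21210)) = -2447 - ((-52 + 44*55*5) - 1*(-21210)) = -2447 - ((-52 + 12100) + 21210) = -2447 - (12048 + 21210) = -2447 - 1*33258 = -2447 - 33258 = -35705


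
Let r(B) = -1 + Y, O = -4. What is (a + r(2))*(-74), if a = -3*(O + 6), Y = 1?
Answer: 444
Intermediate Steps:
a = -6 (a = -3*(-4 + 6) = -3*2 = -6)
r(B) = 0 (r(B) = -1 + 1 = 0)
(a + r(2))*(-74) = (-6 + 0)*(-74) = -6*(-74) = 444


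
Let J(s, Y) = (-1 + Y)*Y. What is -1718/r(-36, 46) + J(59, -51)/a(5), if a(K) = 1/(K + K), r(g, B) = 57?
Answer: 1509922/57 ≈ 26490.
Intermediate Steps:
J(s, Y) = Y*(-1 + Y)
a(K) = 1/(2*K)
-1718/r(-36, 46) + J(59, -51)/a(5) = -1718/57 + (-51*(-1 - 51))/(((1/2)/5)) = -1718*1/57 + (-51*(-52))/(((1/2)*(1/5))) = -1718/57 + 2652/(1/10) = -1718/57 + 2652*10 = -1718/57 + 26520 = 1509922/57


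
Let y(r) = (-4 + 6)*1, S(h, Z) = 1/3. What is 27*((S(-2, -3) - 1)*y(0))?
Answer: -36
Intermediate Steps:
S(h, Z) = ⅓
y(r) = 2 (y(r) = 2*1 = 2)
27*((S(-2, -3) - 1)*y(0)) = 27*((⅓ - 1)*2) = 27*(-⅔*2) = 27*(-4/3) = -36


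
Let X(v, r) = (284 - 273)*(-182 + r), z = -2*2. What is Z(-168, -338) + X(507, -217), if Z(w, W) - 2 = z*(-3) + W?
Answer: -4713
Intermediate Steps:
z = -4
X(v, r) = -2002 + 11*r (X(v, r) = 11*(-182 + r) = -2002 + 11*r)
Z(w, W) = 14 + W (Z(w, W) = 2 + (-4*(-3) + W) = 2 + (12 + W) = 14 + W)
Z(-168, -338) + X(507, -217) = (14 - 338) + (-2002 + 11*(-217)) = -324 + (-2002 - 2387) = -324 - 4389 = -4713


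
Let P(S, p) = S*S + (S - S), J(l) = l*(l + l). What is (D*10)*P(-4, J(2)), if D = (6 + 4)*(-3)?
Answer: -4800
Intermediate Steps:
D = -30 (D = 10*(-3) = -30)
J(l) = 2*l**2 (J(l) = l*(2*l) = 2*l**2)
P(S, p) = S**2 (P(S, p) = S**2 + 0 = S**2)
(D*10)*P(-4, J(2)) = -30*10*(-4)**2 = -300*16 = -4800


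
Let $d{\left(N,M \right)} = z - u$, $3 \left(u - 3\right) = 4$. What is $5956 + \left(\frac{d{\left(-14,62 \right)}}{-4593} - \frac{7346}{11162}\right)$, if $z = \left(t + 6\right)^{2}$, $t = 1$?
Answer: $\frac{457968609523}{76900599} \approx 5955.3$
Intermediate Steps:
$u = \frac{13}{3}$ ($u = 3 + \frac{1}{3} \cdot 4 = 3 + \frac{4}{3} = \frac{13}{3} \approx 4.3333$)
$z = 49$ ($z = \left(1 + 6\right)^{2} = 7^{2} = 49$)
$d{\left(N,M \right)} = \frac{134}{3}$ ($d{\left(N,M \right)} = 49 - \frac{13}{3} = \frac{134}{3}$)
$5956 + \left(\frac{d{\left(-14,62 \right)}}{-4593} - \frac{7346}{11162}\right) = 5956 + \left(\frac{134}{3 \left(-4593\right)} - \frac{7346}{11162}\right) = 5956 + \left(\frac{134}{3} \left(- \frac{1}{4593}\right) - \frac{3673}{5581}\right) = 5956 - \frac{51358121}{76900599} = \frac{457968609523}{76900599}$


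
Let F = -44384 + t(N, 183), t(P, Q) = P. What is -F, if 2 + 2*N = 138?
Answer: 44316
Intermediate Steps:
N = 68 (N = -1 + (1/2)*138 = -1 + 69 = 68)
F = -44316 (F = -44384 + 68 = -44316)
-F = -1*(-44316) = 44316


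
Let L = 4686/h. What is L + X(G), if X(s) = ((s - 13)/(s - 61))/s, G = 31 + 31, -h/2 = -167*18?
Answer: 24380/15531 ≈ 1.5698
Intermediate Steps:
h = 6012 (h = -(-334)*18 = -2*(-3006) = 6012)
G = 62
L = 781/1002 (L = 4686/6012 = 4686*(1/6012) = 781/1002 ≈ 0.77944)
X(s) = (-13 + s)/(s*(-61 + s)) (X(s) = ((-13 + s)/(-61 + s))/s = (-13 + s)/(s*(-61 + s)))
L + X(G) = 781/1002 + (-13 + 62)/(62*(-61 + 62)) = 781/1002 + (1/62)*49/1 = 781/1002 + (1/62)*1*49 = 781/1002 + 49/62 = 24380/15531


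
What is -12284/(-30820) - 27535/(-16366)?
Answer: 262417161/126100030 ≈ 2.0810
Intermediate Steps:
-12284/(-30820) - 27535/(-16366) = -12284*(-1/30820) - 27535*(-1/16366) = 3071/7705 + 27535/16366 = 262417161/126100030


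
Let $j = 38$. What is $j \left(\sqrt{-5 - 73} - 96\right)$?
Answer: $-3648 + 38 i \sqrt{78} \approx -3648.0 + 335.61 i$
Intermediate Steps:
$j \left(\sqrt{-5 - 73} - 96\right) = 38 \left(\sqrt{-5 - 73} - 96\right) = 38 \left(\sqrt{-78} - 96\right) = 38 \left(i \sqrt{78} - 96\right) = 38 \left(-96 + i \sqrt{78}\right) = -3648 + 38 i \sqrt{78}$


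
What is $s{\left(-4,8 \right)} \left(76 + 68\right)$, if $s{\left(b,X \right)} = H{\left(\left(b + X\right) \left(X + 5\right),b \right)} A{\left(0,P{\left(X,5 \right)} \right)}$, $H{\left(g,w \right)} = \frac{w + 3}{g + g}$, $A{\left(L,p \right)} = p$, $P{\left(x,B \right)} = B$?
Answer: $- \frac{90}{13} \approx -6.9231$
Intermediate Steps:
$H{\left(g,w \right)} = \frac{3 + w}{2 g}$
$s{\left(b,X \right)} = \frac{5 \left(3 + b\right)}{2 \left(5 + X\right) \left(X + b\right)}$ ($s{\left(b,X \right)} = \frac{3 + b}{2 \left(b + X\right) \left(X + 5\right)} 5 = \frac{3 + b}{2 \left(X + b\right) \left(5 + X\right)} 5 = \frac{3 + b}{2 \left(5 + X\right) \left(X + b\right)} 5 = \frac{5 \left(3 + b\right)}{2 \left(5 + X\right) \left(X + b\right)}$)
$s{\left(-4,8 \right)} \left(76 + 68\right) = \frac{5 \left(3 - 4\right)}{2 \left(8^{2} + 5 \cdot 8 + 5 \left(-4\right) + 8 \left(-4\right)\right)} \left(76 + 68\right) = \frac{5}{2} \frac{1}{64 + 40 - 20 - 32} \left(-1\right) 144 = \frac{5}{2} \cdot \frac{1}{52} \left(-1\right) 144 = \left(- \frac{5}{104}\right) 144 = - \frac{90}{13}$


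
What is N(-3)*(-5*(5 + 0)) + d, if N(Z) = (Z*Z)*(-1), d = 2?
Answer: 227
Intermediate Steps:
N(Z) = -Z² (N(Z) = Z²*(-1) = -Z²)
N(-3)*(-5*(5 + 0)) + d = (-1*(-3)²)*(-5*(5 + 0)) + 2 = (-1*9)*(-5*5) + 2 = -9*(-25) + 2 = 225 + 2 = 227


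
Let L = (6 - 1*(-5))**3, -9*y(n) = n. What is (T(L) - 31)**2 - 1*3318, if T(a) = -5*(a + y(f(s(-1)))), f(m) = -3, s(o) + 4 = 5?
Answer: 402494107/9 ≈ 4.4722e+7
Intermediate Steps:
s(o) = 1 (s(o) = -4 + 5 = 1)
y(n) = -n/9
L = 1331 (L = (6 + 5)**3 = 11**3 = 1331)
T(a) = -5/3 - 5*a (T(a) = -5*(a - 1/9*(-3)) = -5*(a + 1/3) = -5*(1/3 + a) = -5/3 - 5*a)
(T(L) - 31)**2 - 1*3318 = ((-5/3 - 5*1331) - 31)**2 - 1*3318 = ((-5/3 - 6655) - 31)**2 - 3318 = (-19970/3 - 31)**2 - 3318 = (-20063/3)**2 - 3318 = 402523969/9 - 3318 = 402494107/9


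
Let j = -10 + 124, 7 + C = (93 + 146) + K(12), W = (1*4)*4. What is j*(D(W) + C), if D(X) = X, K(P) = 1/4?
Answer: 56601/2 ≈ 28301.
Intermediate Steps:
K(P) = ¼ (K(P) = 1*(¼) = ¼)
W = 16 (W = 4*4 = 16)
C = 929/4 (C = -7 + ((93 + 146) + ¼) = -7 + (239 + ¼) = -7 + 957/4 = 929/4 ≈ 232.25)
j = 114
j*(D(W) + C) = 114*(16 + 929/4) = 114*(993/4) = 56601/2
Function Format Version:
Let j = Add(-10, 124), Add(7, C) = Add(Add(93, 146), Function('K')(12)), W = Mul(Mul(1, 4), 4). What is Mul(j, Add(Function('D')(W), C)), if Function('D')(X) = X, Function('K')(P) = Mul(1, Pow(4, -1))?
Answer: Rational(56601, 2) ≈ 28301.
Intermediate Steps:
Function('K')(P) = Rational(1, 4) (Function('K')(P) = Mul(1, Rational(1, 4)) = Rational(1, 4))
W = 16 (W = Mul(4, 4) = 16)
C = Rational(929, 4) (C = Add(-7, Add(Add(93, 146), Rational(1, 4))) = Add(-7, Add(239, Rational(1, 4))) = Add(-7, Rational(957, 4)) = Rational(929, 4) ≈ 232.25)
j = 114
Mul(j, Add(Function('D')(W), C)) = Mul(114, Add(16, Rational(929, 4))) = Mul(114, Rational(993, 4)) = Rational(56601, 2)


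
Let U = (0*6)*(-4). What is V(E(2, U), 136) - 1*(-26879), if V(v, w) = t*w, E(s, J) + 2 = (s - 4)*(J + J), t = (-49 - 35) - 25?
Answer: 12055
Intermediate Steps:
t = -109 (t = -84 - 25 = -109)
U = 0 (U = 0*(-4) = 0)
E(s, J) = -2 + 2*J*(-4 + s) (E(s, J) = -2 + (s - 4)*(J + J) = -2 + (-4 + s)*(2*J) = -2 + 2*J*(-4 + s))
V(v, w) = -109*w
V(E(2, U), 136) - 1*(-26879) = -109*136 - 1*(-26879) = -14824 + 26879 = 12055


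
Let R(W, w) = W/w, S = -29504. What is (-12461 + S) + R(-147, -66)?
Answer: -923181/22 ≈ -41963.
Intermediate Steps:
(-12461 + S) + R(-147, -66) = (-12461 - 29504) - 147/(-66) = -41965 - 147*(-1/66) = -41965 + 49/22 = -923181/22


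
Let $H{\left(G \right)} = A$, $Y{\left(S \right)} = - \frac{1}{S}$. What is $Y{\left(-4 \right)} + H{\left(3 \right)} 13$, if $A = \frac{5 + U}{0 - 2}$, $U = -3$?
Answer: $- \frac{51}{4} \approx -12.75$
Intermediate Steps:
$A = -1$ ($A = \frac{5 - 3}{0 - 2} = \frac{2}{-2} = 2 \left(- \frac{1}{2}\right) = -1$)
$H{\left(G \right)} = -1$
$Y{\left(-4 \right)} + H{\left(3 \right)} 13 = - \frac{1}{-4} - 13 = \left(-1\right) \left(- \frac{1}{4}\right) - 13 = \frac{1}{4} - 13 = - \frac{51}{4}$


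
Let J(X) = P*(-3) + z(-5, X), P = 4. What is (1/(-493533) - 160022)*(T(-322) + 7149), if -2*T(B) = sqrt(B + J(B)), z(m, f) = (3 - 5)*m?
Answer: -188200136203441/164511 + 78976137727*I/54837 ≈ -1.144e+9 + 1.4402e+6*I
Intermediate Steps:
z(m, f) = -2*m
J(X) = -2 (J(X) = 4*(-3) - 2*(-5) = -12 + 10 = -2)
T(B) = -sqrt(-2 + B)/2 (T(B) = -sqrt(B - 2)/2 = -sqrt(-2 + B)/2)
(1/(-493533) - 160022)*(T(-322) + 7149) = (1/(-493533) - 160022)*(-sqrt(-2 - 322)/2 + 7149) = (-1/493533 - 160022)*(-9*I + 7149) = -78976137727*(-9*I + 7149)/493533 = -78976137727*(7149 - 9*I)/493533 = -188200136203441/164511 + 78976137727*I/54837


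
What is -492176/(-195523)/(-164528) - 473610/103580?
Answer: -95222593291687/20825411647222 ≈ -4.5724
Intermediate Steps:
-492176/(-195523)/(-164528) - 473610/103580 = -492176*(-1/195523)*(-1/164528) - 473610*1/103580 = (492176/195523)*(-1/164528) - 47361/10358 = -30761/2010563009 - 47361/10358 = -95222593291687/20825411647222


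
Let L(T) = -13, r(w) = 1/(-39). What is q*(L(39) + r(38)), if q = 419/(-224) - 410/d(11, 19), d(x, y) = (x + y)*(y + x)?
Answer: 2977769/98280 ≈ 30.299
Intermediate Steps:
r(w) = -1/39
d(x, y) = (x + y)² (d(x, y) = (x + y)*(x + y) = (x + y)²)
q = -23447/10080 (q = 419/(-224) - 410/(11 + 19)² = 419*(-1/224) - 410/(30²) = -419/224 - 410/900 = -419/224 - 410*1/900 = -419/224 - 41/90 = -23447/10080 ≈ -2.3261)
q*(L(39) + r(38)) = -23447*(-13 - 1/39)/10080 = -23447/10080*(-508/39) = 2977769/98280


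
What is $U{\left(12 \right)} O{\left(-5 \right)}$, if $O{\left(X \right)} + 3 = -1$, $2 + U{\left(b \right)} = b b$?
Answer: $-568$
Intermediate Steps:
$U{\left(b \right)} = -2 + b^{2}$ ($U{\left(b \right)} = -2 + b b = -2 + b^{2}$)
$O{\left(X \right)} = -4$ ($O{\left(X \right)} = -3 - 1 = -4$)
$U{\left(12 \right)} O{\left(-5 \right)} = \left(-2 + 12^{2}\right) \left(-4\right) = \left(-2 + 144\right) \left(-4\right) = 142 \left(-4\right) = -568$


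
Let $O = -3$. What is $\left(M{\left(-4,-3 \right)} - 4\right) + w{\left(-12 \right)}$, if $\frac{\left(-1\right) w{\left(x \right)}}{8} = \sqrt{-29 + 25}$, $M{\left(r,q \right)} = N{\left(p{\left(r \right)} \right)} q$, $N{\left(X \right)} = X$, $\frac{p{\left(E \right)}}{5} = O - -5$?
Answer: $-34 - 16 i \approx -34.0 - 16.0 i$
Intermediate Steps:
$p{\left(E \right)} = 10$ ($p{\left(E \right)} = 5 \left(-3 - -5\right) = 5 \left(-3 + 5\right) = 5 \cdot 2 = 10$)
$M{\left(r,q \right)} = 10 q$
$w{\left(x \right)} = - 16 i$ ($w{\left(x \right)} = - 8 \sqrt{-29 + 25} = - 8 \sqrt{-4} = - 8 \cdot 2 i = - 16 i$)
$\left(M{\left(-4,-3 \right)} - 4\right) + w{\left(-12 \right)} = \left(10 \left(-3\right) - 4\right) - 16 i = \left(-30 - 4\right) - 16 i = -34 - 16 i$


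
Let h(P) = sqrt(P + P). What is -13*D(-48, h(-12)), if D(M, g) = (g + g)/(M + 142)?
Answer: -26*I*sqrt(6)/47 ≈ -1.355*I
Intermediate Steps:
h(P) = sqrt(2)*sqrt(P) (h(P) = sqrt(2*P) = sqrt(2)*sqrt(P))
D(M, g) = 2*g/(142 + M) (D(M, g) = (2*g)/(142 + M) = 2*g/(142 + M))
-13*D(-48, h(-12)) = -26*sqrt(2)*sqrt(-12)/(142 - 48) = -26*sqrt(2)*(2*I*sqrt(3))/94 = -26*2*I*sqrt(6)/94 = -26*I*sqrt(6)/47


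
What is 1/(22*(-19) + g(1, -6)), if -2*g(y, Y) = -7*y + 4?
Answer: -2/833 ≈ -0.0024010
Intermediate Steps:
g(y, Y) = -2 + 7*y/2 (g(y, Y) = -(-7*y + 4)/2 = -(4 - 7*y)/2 = -2 + 7*y/2)
1/(22*(-19) + g(1, -6)) = 1/(22*(-19) + (-2 + (7/2)*1)) = 1/(-418 + (-2 + 7/2)) = 1/(-418 + 3/2) = 1/(-833/2) = -2/833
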